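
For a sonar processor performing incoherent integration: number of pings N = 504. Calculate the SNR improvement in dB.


Gain = 5*log10(504) = 13.51

13.51 dB


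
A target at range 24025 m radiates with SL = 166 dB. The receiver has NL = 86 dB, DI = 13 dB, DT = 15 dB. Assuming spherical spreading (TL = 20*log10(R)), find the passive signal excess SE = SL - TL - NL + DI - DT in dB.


Step 1: TL = 20*log10(24025) = 87.61 dB
Step 2: SE = 166 - 87.61 - 86 + 13 - 15 = -9.61

-9.61 dB


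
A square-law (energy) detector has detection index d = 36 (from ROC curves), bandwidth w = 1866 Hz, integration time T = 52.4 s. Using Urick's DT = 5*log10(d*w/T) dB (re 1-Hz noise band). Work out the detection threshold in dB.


DT = 5*log10(d*w/T) = 5*log10(36 * 1866 / 52.4) = 5*log10(1281.98) = 15.54

15.54 dB


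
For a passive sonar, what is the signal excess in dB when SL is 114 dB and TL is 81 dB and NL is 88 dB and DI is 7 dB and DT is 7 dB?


SE = SL - TL - NL + DI - DT = 114 - 81 - 88 + 7 - 7 = -55

-55 dB


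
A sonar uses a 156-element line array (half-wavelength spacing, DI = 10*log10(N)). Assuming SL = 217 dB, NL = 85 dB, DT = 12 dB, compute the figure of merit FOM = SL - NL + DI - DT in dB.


141.93 dB


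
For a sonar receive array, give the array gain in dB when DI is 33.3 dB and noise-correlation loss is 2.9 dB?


30.4 dB


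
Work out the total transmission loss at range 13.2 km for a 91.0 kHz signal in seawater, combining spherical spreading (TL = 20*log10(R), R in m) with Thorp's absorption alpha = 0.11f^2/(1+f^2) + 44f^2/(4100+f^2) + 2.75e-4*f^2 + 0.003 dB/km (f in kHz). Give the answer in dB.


Step 1 (Thorp): alpha = 0.11*8281.0/(1+8281.0) + 44*8281.0/(4100+8281.0) + 2.75e-4*8281.0 + 0.003 = 31.8195 dB/km
Step 2: TL_spread = 20*log10(13200) = 82.41 dB
Step 3: TL_abs = alpha*R = 31.8195 * 13.2 = 420.02 dB
Step 4: TL_total = 82.41 + 420.02 = 502.43

502.43 dB


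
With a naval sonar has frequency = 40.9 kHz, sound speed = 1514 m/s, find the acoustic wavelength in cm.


lambda = c/f = 1514 / 40900 = 0.037 m = 3.7 cm

3.7 cm


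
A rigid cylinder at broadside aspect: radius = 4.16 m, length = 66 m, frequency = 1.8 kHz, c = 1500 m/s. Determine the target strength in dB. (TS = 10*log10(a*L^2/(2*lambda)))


lambda = 1500/1800 = 0.83333 m
TS = 10*log10(4.16*66^2/(2*0.83333)) = 40.36

40.36 dB


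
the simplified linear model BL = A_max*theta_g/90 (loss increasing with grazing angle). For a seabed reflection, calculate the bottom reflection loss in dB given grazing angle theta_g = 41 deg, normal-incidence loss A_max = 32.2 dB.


14.67 dB


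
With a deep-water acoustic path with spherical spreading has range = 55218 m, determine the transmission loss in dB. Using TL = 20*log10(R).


TL = 20*log10(55218) = 94.84

94.84 dB


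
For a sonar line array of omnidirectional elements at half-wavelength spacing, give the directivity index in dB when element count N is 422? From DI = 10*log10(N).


DI = 10*log10(422) = 26.25

26.25 dB


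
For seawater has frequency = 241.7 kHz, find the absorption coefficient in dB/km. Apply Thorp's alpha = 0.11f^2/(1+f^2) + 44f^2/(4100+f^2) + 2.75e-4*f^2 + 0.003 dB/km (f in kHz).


f^2 = 58418.89
alpha = 0.11*58418.89/(1+58418.89) + 44*58418.89/(4100+58418.89) + 2.75e-4*58418.89 + 0.003 = 57.293

57.293 dB/km


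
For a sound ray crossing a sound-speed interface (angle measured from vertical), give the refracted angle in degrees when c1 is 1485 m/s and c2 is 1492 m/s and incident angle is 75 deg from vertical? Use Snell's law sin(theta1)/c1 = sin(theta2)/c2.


sin(theta2) = (c2/c1)*sin(theta1) = (1492/1485)*sin(75 deg) = 0.97048
theta2 = arcsin(0.97048) = 76.04

76.04 deg


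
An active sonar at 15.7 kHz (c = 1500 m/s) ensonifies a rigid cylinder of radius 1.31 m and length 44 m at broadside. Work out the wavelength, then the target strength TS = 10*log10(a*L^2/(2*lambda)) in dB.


Step 1: lambda = c/f = 1500/15700 = 0.09554 m
Step 2: TS = 10*log10(a*L^2/(2*lambda)) = 10*log10(1.31*44^2/(2*0.09554)) = 41.23

41.23 dB


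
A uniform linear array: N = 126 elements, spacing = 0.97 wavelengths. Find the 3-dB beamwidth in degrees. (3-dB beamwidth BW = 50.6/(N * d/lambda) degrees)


BW = 50.6 / (126 * 0.97) = 50.6 / 122.22 = 0.41

0.41 deg


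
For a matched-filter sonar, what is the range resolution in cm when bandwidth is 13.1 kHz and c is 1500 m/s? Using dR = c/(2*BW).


dR = c/(2*BW) = 1500 / (2 * 13.1e3) = 0.0573 m = 5.73 cm

5.73 cm


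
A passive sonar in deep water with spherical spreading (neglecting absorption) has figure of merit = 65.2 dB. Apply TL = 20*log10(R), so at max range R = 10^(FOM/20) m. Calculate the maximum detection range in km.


At max range FOM = TL, so 20*log10(R) = 65.2
R = 10^(65.2/20) = 1819.7 m = 1.82 km

1.82 km


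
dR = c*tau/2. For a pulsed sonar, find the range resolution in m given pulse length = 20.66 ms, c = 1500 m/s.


dR = c*tau/2 = 1500 * 20.66e-3 / 2 = 15.495

15.495 m


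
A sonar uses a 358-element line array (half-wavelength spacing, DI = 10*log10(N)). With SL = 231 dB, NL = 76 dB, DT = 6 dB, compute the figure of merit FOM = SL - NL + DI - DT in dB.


174.54 dB


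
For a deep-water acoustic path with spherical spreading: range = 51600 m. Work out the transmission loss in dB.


TL = 20*log10(51600) = 94.25

94.25 dB


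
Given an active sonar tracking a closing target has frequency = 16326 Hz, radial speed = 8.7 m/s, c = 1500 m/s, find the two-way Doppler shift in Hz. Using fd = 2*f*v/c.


fd = 2*f*v/c = 2 * 16326 * 8.7 / 1500 = 189.38

189.38 Hz


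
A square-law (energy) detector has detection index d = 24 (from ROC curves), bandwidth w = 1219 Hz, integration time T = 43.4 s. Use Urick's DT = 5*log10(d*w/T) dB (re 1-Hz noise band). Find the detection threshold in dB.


DT = 5*log10(d*w/T) = 5*log10(24 * 1219 / 43.4) = 5*log10(674.1) = 14.14

14.14 dB


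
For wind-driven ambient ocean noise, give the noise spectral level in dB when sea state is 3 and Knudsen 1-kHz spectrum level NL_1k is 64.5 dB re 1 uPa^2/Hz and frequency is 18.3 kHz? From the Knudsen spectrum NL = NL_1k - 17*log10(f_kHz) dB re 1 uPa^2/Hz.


NL = NL_1k - 17*log10(f_kHz) = 64.5 - 17*log10(18.3) = 64.5 - (21.46) = 43.04

43.04 dB


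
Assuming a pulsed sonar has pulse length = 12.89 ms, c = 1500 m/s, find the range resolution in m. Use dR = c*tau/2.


9.6675 m


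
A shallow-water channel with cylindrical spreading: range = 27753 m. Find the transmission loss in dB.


TL = 10*log10(27753) = 44.43

44.43 dB


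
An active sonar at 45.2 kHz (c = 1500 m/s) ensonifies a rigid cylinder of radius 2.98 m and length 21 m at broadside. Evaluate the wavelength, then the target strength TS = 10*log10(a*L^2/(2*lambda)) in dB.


Step 1: lambda = c/f = 1500/45200 = 0.03319 m
Step 2: TS = 10*log10(a*L^2/(2*lambda)) = 10*log10(2.98*21^2/(2*0.03319)) = 42.97

42.97 dB


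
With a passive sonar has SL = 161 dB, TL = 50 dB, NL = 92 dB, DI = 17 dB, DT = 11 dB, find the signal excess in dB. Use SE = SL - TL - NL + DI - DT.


SE = SL - TL - NL + DI - DT = 161 - 50 - 92 + 17 - 11 = 25

25 dB


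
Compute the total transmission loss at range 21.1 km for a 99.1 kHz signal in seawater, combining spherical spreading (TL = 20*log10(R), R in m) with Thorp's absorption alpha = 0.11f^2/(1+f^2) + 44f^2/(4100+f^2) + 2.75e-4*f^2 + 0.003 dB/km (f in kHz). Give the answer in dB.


Step 1 (Thorp): alpha = 0.11*9820.81/(1+9820.81) + 44*9820.81/(4100+9820.81) + 2.75e-4*9820.81 + 0.003 = 33.8547 dB/km
Step 2: TL_spread = 20*log10(21100) = 86.49 dB
Step 3: TL_abs = alpha*R = 33.8547 * 21.1 = 714.33 dB
Step 4: TL_total = 86.49 + 714.33 = 800.82

800.82 dB


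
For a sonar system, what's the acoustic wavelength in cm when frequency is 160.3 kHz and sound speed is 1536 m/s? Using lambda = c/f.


lambda = c/f = 1536 / 160300 = 0.0096 m = 0.96 cm

0.96 cm


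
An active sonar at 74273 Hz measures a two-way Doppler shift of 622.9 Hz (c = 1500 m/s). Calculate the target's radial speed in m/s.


From fd = 2*f*v/c, v = c*fd/(2*f) = 1500 * 622.9 / (2*74273) = 6.29

6.29 m/s


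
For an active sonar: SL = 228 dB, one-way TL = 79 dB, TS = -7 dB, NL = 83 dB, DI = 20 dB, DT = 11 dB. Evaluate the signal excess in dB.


-11 dB


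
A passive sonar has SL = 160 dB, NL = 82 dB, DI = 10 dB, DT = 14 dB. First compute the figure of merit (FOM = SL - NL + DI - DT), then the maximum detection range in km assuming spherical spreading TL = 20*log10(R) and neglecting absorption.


Step 1: FOM = SL - NL + DI - DT = 160 - 82 + 10 - 14 = 74 dB
Step 2: at max range FOM = TL = 20*log10(R), so R = 10^(74/20) = 5011.87 m = 5.01 km

5.01 km


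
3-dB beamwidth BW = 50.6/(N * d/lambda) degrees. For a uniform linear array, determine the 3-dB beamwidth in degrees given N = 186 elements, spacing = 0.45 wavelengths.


0.6 deg


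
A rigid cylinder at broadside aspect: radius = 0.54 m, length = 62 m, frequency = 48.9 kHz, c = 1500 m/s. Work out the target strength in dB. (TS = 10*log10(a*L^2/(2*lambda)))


lambda = 1500/48900 = 0.03067 m
TS = 10*log10(0.54*62^2/(2*0.03067)) = 45.29

45.29 dB


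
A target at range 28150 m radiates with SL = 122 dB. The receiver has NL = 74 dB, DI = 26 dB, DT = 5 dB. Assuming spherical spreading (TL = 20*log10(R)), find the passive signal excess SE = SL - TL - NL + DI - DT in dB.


-19.99 dB


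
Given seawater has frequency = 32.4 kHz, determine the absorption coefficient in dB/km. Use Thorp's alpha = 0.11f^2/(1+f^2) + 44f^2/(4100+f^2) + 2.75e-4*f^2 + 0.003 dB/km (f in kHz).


f^2 = 1049.76
alpha = 0.11*1049.76/(1+1049.76) + 44*1049.76/(4100+1049.76) + 2.75e-4*1049.76 + 0.003 = 9.371

9.371 dB/km


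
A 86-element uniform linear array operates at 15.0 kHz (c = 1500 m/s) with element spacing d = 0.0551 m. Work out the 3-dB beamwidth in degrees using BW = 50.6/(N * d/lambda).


1.07 deg


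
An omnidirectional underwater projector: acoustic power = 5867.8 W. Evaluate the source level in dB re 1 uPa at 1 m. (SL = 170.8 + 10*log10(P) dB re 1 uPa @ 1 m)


SL = 170.8 + 10*log10(5867.8) = 170.8 + 37.68 = 208.48

208.48 dB


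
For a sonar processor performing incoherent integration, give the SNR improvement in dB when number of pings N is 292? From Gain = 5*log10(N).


Gain = 5*log10(292) = 12.33

12.33 dB


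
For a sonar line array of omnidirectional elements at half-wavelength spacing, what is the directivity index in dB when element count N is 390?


25.91 dB


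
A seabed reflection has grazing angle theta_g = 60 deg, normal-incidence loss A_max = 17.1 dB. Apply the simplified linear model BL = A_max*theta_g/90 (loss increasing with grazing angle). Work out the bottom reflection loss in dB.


BL = A_max * theta_g / 90 = 17.1 * 60 / 90 = 11.4

11.4 dB


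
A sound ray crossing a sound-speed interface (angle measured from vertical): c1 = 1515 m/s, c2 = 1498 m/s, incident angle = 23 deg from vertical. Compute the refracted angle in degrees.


sin(theta2) = (c2/c1)*sin(theta1) = (1498/1515)*sin(23 deg) = 0.38635
theta2 = arcsin(0.38635) = 22.73

22.73 deg


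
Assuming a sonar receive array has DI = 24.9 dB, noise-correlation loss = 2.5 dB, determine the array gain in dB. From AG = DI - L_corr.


AG = DI - L_corr = 24.9 - 2.5 = 22.4

22.4 dB


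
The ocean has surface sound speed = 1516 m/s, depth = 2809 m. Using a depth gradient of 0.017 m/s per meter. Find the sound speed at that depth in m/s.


c = 1516 + 0.017 * 2809 = 1563.753

1563.753 m/s


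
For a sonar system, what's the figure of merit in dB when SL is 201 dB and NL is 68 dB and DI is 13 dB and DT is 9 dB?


FOM = SL - NL + DI - DT = 201 - 68 + 13 - 9 = 137

137 dB


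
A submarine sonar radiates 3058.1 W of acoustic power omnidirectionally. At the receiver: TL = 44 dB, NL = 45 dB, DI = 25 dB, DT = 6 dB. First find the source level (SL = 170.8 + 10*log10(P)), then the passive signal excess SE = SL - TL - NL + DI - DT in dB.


Step 1: SL = 170.8 + 10*log10(3058.1) = 205.65 dB
Step 2: SE = SL - TL - NL + DI - DT = 205.65 - 44 - 45 + 25 - 6 = 135.65

135.65 dB


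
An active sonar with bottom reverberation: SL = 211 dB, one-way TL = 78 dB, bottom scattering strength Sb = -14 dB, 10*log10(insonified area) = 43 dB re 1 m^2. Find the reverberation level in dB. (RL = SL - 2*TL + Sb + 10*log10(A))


RL = SL - 2*TL + Sb + 10*log10(A) = 211 - 2*78 + (-14) + 43 = 84

84 dB


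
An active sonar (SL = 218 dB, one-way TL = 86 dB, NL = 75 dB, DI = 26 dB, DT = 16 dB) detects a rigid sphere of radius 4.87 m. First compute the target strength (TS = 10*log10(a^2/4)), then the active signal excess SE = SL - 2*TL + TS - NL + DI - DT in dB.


Step 1: TS = 10*log10(4.87^2/4) = 7.73 dB
Step 2: SE = SL - 2*TL + TS - NL + DI - DT = 218 - 2*86 + (7.73) - 75 + 26 - 16 = -11.27

-11.27 dB


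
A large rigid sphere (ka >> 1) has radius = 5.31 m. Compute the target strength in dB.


TS = 10*log10(5.31^2 / 4) = 10*log10(7.049025) = 8.48

8.48 dB


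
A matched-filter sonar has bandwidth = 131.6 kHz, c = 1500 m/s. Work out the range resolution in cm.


0.57 cm


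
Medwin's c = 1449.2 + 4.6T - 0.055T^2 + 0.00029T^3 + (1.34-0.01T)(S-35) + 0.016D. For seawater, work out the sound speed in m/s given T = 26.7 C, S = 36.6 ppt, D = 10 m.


c = 1449.2 + 4.6*26.7 - 0.055*26.7^2 + 0.00029*26.7^3 + (1.34 - 0.01*26.7)*(36.6 - 35) + 0.016*10 = 1540.21

1540.21 m/s


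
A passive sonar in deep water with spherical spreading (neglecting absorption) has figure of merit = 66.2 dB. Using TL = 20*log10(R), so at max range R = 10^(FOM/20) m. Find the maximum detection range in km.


2.04 km


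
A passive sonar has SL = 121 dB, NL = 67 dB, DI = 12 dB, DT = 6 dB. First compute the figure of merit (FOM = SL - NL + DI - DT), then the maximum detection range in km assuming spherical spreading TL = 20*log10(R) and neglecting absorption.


Step 1: FOM = SL - NL + DI - DT = 121 - 67 + 12 - 6 = 60 dB
Step 2: at max range FOM = TL = 20*log10(R), so R = 10^(60/20) = 1000.0 m = 1.0 km

1.0 km


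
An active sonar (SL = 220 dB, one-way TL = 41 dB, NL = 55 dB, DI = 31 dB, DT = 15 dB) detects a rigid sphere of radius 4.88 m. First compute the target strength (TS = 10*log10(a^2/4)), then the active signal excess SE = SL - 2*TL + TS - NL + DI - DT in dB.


Step 1: TS = 10*log10(4.88^2/4) = 7.75 dB
Step 2: SE = SL - 2*TL + TS - NL + DI - DT = 220 - 2*41 + (7.75) - 55 + 31 - 15 = 106.75

106.75 dB


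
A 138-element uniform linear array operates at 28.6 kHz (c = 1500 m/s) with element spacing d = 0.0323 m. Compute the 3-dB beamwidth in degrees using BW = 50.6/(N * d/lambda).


Step 1: lambda = 1500/28600 = 0.05245 m
Step 2: d/lambda = 0.0323/0.05245 = 0.6158
Step 3: BW = 50.6/(N * d/lambda) = 50.6/(138 * 0.6158) = 0.6

0.6 deg


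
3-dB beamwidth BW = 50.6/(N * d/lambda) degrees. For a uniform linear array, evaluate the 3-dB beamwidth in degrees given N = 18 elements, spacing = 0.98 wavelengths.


BW = 50.6 / (18 * 0.98) = 50.6 / 17.64 = 2.87

2.87 deg


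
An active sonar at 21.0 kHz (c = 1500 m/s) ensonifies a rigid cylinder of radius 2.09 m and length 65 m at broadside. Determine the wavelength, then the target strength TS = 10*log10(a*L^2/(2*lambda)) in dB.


Step 1: lambda = c/f = 1500/21000 = 0.07143 m
Step 2: TS = 10*log10(a*L^2/(2*lambda)) = 10*log10(2.09*65^2/(2*0.07143)) = 47.91

47.91 dB


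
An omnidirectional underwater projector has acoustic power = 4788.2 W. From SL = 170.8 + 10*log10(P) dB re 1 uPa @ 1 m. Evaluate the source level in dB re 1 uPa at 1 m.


SL = 170.8 + 10*log10(4788.2) = 170.8 + 36.8 = 207.6

207.6 dB


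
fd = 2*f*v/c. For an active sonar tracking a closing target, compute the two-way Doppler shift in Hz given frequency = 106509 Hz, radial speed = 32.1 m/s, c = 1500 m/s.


fd = 2*f*v/c = 2 * 106509 * 32.1 / 1500 = 4558.59

4558.59 Hz


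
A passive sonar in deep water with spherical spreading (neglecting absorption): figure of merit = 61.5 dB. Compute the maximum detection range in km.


1.19 km


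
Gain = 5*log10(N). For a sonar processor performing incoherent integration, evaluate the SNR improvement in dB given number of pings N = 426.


Gain = 5*log10(426) = 13.15

13.15 dB


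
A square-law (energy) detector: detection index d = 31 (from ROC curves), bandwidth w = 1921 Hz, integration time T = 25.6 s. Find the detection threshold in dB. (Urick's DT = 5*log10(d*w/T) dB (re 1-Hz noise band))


DT = 5*log10(d*w/T) = 5*log10(31 * 1921 / 25.6) = 5*log10(2326.21) = 16.83

16.83 dB


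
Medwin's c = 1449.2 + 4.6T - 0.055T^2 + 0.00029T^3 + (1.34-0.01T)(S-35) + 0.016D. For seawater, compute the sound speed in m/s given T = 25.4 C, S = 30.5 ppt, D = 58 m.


c = 1449.2 + 4.6*25.4 - 0.055*25.4^2 + 0.00029*25.4^3 + (1.34 - 0.01*25.4)*(30.5 - 35) + 0.016*58 = 1531.35

1531.35 m/s


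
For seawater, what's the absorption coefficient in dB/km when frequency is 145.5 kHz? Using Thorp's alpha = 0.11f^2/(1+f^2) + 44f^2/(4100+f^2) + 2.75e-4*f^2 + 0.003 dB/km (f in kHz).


42.796 dB/km


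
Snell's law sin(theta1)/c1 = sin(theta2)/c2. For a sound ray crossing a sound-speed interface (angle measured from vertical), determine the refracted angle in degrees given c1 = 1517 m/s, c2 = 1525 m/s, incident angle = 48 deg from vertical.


48.34 deg


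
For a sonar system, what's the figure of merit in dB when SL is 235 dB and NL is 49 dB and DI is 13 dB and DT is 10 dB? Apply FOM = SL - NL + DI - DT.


FOM = SL - NL + DI - DT = 235 - 49 + 13 - 10 = 189

189 dB


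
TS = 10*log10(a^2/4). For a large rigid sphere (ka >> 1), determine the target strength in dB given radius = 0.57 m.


TS = 10*log10(0.57^2 / 4) = 10*log10(0.081225) = -10.9

-10.9 dB


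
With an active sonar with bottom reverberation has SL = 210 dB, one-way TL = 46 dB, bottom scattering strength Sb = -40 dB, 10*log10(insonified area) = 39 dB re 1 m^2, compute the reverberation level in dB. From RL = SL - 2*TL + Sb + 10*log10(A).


RL = SL - 2*TL + Sb + 10*log10(A) = 210 - 2*46 + (-40) + 39 = 117

117 dB


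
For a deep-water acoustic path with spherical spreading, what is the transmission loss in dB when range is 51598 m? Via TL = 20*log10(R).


94.25 dB


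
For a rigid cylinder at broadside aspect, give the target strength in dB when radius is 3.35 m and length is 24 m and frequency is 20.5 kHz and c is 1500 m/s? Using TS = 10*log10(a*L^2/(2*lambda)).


41.2 dB


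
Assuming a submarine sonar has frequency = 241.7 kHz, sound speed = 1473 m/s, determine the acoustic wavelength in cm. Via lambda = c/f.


lambda = c/f = 1473 / 241700 = 0.0061 m = 0.61 cm

0.61 cm


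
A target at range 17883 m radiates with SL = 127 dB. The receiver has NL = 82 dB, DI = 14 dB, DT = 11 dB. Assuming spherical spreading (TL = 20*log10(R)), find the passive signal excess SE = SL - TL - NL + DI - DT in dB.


-37.05 dB


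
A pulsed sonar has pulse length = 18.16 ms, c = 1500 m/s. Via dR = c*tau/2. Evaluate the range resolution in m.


13.62 m


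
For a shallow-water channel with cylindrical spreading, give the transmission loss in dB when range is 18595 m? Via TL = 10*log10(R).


TL = 10*log10(18595) = 42.69

42.69 dB


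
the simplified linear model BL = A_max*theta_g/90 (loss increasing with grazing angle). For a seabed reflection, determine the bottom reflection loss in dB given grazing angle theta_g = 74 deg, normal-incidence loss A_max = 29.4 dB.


BL = A_max * theta_g / 90 = 29.4 * 74 / 90 = 24.17

24.17 dB


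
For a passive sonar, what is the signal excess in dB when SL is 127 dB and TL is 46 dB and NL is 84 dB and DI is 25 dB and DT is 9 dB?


SE = SL - TL - NL + DI - DT = 127 - 46 - 84 + 25 - 9 = 13

13 dB


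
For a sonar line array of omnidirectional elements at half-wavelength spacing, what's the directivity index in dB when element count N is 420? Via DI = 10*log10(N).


26.23 dB


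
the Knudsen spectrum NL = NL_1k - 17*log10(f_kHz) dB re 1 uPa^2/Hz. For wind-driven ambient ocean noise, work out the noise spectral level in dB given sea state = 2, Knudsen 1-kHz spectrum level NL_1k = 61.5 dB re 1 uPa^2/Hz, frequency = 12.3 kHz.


NL = NL_1k - 17*log10(f_kHz) = 61.5 - 17*log10(12.3) = 61.5 - (18.53) = 42.97

42.97 dB


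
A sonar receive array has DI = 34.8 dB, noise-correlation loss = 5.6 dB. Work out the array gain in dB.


AG = DI - L_corr = 34.8 - 5.6 = 29.2

29.2 dB


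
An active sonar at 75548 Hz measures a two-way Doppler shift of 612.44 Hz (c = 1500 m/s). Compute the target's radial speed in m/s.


6.08 m/s


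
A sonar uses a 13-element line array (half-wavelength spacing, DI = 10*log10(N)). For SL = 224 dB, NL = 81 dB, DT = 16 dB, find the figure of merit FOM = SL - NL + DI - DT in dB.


Step 1: DI = 10*log10(13) = 11.14 dB
Step 2: FOM = SL - NL + DI - DT = 224 - 81 + 11.14 - 16 = 138.14

138.14 dB


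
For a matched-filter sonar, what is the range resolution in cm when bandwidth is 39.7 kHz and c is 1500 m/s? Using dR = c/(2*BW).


dR = c/(2*BW) = 1500 / (2 * 39.7e3) = 0.0189 m = 1.89 cm

1.89 cm


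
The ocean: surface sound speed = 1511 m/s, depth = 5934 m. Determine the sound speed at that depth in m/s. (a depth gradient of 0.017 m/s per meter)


c = 1511 + 0.017 * 5934 = 1611.878

1611.878 m/s


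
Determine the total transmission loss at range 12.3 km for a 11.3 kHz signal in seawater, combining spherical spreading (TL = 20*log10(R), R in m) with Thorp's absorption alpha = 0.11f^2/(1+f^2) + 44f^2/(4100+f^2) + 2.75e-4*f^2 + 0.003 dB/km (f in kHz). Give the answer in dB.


99.96 dB


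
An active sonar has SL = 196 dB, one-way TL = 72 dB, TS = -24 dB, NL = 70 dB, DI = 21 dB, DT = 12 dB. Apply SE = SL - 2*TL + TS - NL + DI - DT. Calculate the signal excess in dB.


-33 dB


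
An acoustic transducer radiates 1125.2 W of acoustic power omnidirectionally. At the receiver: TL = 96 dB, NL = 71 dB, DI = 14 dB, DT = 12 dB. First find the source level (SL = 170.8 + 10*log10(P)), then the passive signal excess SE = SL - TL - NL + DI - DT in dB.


Step 1: SL = 170.8 + 10*log10(1125.2) = 201.31 dB
Step 2: SE = SL - TL - NL + DI - DT = 201.31 - 96 - 71 + 14 - 12 = 36.31

36.31 dB


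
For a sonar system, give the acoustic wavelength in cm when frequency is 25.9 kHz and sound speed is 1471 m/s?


lambda = c/f = 1471 / 25900 = 0.0568 m = 5.68 cm

5.68 cm


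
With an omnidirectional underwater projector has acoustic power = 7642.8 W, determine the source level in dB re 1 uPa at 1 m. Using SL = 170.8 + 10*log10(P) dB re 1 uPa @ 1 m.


209.63 dB


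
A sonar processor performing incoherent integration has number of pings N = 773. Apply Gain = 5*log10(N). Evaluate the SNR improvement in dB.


Gain = 5*log10(773) = 14.44

14.44 dB


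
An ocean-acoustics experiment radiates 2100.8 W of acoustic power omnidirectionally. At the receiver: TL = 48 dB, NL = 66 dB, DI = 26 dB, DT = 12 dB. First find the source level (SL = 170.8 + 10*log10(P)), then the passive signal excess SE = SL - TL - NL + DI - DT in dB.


Step 1: SL = 170.8 + 10*log10(2100.8) = 204.02 dB
Step 2: SE = SL - TL - NL + DI - DT = 204.02 - 48 - 66 + 26 - 12 = 104.02

104.02 dB


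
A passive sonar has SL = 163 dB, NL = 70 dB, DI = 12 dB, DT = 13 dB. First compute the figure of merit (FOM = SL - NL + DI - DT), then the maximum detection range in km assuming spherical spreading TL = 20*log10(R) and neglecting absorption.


Step 1: FOM = SL - NL + DI - DT = 163 - 70 + 12 - 13 = 92 dB
Step 2: at max range FOM = TL = 20*log10(R), so R = 10^(92/20) = 39810.72 m = 39.81 km

39.81 km


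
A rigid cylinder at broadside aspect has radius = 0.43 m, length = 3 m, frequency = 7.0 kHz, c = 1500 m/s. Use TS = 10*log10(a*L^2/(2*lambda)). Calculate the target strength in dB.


lambda = 1500/7000 = 0.21429 m
TS = 10*log10(0.43*3^2/(2*0.21429)) = 9.56

9.56 dB


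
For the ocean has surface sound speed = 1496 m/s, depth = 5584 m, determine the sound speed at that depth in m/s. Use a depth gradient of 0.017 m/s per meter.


c = 1496 + 0.017 * 5584 = 1590.928

1590.928 m/s


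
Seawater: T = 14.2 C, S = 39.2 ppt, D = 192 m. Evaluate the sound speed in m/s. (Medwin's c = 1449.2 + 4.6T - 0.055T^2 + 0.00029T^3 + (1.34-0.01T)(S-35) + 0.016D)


c = 1449.2 + 4.6*14.2 - 0.055*14.2^2 + 0.00029*14.2^3 + (1.34 - 0.01*14.2)*(39.2 - 35) + 0.016*192 = 1512.36

1512.36 m/s


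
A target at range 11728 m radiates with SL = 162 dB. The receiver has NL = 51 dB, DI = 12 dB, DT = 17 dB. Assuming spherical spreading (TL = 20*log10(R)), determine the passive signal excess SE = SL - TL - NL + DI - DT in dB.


Step 1: TL = 20*log10(11728) = 81.38 dB
Step 2: SE = 162 - 81.38 - 51 + 12 - 17 = 24.62

24.62 dB


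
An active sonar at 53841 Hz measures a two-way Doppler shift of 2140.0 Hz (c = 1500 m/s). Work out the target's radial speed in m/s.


29.81 m/s


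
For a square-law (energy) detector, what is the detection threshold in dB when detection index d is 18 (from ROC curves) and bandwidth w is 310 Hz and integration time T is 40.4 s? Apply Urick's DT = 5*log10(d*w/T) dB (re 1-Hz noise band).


10.7 dB


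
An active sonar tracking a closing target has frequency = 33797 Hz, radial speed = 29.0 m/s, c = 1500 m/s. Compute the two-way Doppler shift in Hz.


1306.82 Hz


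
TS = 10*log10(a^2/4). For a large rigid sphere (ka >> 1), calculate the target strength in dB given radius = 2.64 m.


TS = 10*log10(2.64^2 / 4) = 10*log10(1.7424) = 2.41

2.41 dB


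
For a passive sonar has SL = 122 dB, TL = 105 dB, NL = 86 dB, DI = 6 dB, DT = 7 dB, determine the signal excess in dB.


-70 dB


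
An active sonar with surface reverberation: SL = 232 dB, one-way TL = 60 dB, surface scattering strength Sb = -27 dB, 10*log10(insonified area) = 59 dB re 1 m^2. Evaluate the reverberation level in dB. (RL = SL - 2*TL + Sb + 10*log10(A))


RL = SL - 2*TL + Sb + 10*log10(A) = 232 - 2*60 + (-27) + 59 = 144

144 dB


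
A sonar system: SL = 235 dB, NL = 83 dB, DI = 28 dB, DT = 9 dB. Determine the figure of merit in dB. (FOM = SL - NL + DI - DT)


FOM = SL - NL + DI - DT = 235 - 83 + 28 - 9 = 171

171 dB


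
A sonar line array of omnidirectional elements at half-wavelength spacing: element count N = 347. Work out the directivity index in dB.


DI = 10*log10(347) = 25.4

25.4 dB


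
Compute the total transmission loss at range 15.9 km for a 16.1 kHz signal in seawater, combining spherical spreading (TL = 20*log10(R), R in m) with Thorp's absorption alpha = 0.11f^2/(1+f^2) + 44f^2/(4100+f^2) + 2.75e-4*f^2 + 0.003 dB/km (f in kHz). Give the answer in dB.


128.55 dB


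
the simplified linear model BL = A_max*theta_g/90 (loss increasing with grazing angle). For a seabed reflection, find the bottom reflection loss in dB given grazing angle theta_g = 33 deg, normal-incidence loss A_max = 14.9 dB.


BL = A_max * theta_g / 90 = 14.9 * 33 / 90 = 5.46

5.46 dB


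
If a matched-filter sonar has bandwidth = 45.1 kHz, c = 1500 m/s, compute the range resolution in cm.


dR = c/(2*BW) = 1500 / (2 * 45.1e3) = 0.0166 m = 1.66 cm

1.66 cm


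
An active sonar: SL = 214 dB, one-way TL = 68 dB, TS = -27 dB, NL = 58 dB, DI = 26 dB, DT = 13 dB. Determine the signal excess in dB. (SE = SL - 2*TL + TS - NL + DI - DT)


SE = SL - 2*TL + TS - NL + DI - DT = 214 - 2*68 + (-27) - 58 + 26 - 13 = 6

6 dB


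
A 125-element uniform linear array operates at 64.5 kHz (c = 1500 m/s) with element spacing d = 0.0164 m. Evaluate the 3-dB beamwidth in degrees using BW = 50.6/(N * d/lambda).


Step 1: lambda = 1500/64500 = 0.02326 m
Step 2: d/lambda = 0.0164/0.02326 = 0.7051
Step 3: BW = 50.6/(N * d/lambda) = 50.6/(125 * 0.7051) = 0.57

0.57 deg


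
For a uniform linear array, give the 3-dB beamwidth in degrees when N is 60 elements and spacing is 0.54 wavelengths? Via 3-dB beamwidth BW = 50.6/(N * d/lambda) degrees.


BW = 50.6 / (60 * 0.54) = 50.6 / 32.4 = 1.56

1.56 deg


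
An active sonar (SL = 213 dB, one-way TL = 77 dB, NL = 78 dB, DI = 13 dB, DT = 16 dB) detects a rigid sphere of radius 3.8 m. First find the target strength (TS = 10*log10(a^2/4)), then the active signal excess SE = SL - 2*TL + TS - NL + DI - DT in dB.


Step 1: TS = 10*log10(3.8^2/4) = 5.58 dB
Step 2: SE = SL - 2*TL + TS - NL + DI - DT = 213 - 2*77 + (5.58) - 78 + 13 - 16 = -16.42

-16.42 dB


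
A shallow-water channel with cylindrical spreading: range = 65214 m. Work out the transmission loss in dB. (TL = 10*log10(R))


TL = 10*log10(65214) = 48.14

48.14 dB


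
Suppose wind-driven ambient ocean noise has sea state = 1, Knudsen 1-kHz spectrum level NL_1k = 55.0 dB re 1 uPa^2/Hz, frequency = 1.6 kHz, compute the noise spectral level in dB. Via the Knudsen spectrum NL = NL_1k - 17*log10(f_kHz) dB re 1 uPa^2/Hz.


NL = NL_1k - 17*log10(f_kHz) = 55.0 - 17*log10(1.6) = 55.0 - (3.47) = 51.53

51.53 dB


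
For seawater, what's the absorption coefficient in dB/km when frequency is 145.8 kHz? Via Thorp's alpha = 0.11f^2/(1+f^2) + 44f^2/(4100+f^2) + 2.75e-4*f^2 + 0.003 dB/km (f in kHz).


f^2 = 21257.64
alpha = 0.11*21257.64/(1+21257.64) + 44*21257.64/(4100+21257.64) + 2.75e-4*21257.64 + 0.003 = 42.845

42.845 dB/km


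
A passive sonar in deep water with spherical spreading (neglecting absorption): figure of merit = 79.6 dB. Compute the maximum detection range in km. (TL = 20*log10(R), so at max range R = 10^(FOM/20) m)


At max range FOM = TL, so 20*log10(R) = 79.6
R = 10^(79.6/20) = 9549.93 m = 9.55 km

9.55 km


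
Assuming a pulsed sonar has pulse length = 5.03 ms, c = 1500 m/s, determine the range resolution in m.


dR = c*tau/2 = 1500 * 5.03e-3 / 2 = 3.7725

3.7725 m


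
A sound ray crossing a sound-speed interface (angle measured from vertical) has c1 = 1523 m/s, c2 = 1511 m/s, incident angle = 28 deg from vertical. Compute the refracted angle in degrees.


27.76 deg


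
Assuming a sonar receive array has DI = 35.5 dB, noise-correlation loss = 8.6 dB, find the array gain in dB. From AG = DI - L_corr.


AG = DI - L_corr = 35.5 - 8.6 = 26.9

26.9 dB


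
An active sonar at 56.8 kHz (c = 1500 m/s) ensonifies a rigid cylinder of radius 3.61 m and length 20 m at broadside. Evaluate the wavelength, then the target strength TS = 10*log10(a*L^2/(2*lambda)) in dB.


Step 1: lambda = c/f = 1500/56800 = 0.02641 m
Step 2: TS = 10*log10(a*L^2/(2*lambda)) = 10*log10(3.61*20^2/(2*0.02641)) = 44.37

44.37 dB


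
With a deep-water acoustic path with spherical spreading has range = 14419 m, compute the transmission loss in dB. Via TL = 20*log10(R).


TL = 20*log10(14419) = 83.18

83.18 dB


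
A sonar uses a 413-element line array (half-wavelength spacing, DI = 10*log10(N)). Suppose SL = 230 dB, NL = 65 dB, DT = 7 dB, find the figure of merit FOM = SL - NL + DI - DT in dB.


Step 1: DI = 10*log10(413) = 26.16 dB
Step 2: FOM = SL - NL + DI - DT = 230 - 65 + 26.16 - 7 = 184.16

184.16 dB


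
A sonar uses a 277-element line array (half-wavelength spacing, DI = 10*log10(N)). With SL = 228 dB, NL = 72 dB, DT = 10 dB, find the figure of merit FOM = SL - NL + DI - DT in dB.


Step 1: DI = 10*log10(277) = 24.42 dB
Step 2: FOM = SL - NL + DI - DT = 228 - 72 + 24.42 - 10 = 170.42

170.42 dB


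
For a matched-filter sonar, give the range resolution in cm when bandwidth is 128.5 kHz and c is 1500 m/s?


dR = c/(2*BW) = 1500 / (2 * 128.5e3) = 0.0058 m = 0.58 cm

0.58 cm


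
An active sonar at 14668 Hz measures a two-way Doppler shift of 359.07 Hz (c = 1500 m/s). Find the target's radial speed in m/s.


From fd = 2*f*v/c, v = c*fd/(2*f) = 1500 * 359.07 / (2*14668) = 18.36

18.36 m/s


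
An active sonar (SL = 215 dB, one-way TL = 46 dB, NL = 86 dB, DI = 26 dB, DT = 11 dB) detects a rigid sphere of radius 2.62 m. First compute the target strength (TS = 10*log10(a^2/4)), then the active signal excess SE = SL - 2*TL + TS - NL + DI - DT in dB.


Step 1: TS = 10*log10(2.62^2/4) = 2.35 dB
Step 2: SE = SL - 2*TL + TS - NL + DI - DT = 215 - 2*46 + (2.35) - 86 + 26 - 11 = 54.35

54.35 dB


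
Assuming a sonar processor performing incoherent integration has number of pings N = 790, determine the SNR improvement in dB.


14.49 dB


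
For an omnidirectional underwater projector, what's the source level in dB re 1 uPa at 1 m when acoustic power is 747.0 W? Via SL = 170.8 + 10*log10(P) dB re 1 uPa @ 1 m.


SL = 170.8 + 10*log10(747.0) = 170.8 + 28.73 = 199.53

199.53 dB


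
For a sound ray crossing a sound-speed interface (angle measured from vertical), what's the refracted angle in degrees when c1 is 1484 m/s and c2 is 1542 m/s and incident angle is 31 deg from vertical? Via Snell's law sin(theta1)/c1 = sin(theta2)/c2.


sin(theta2) = (c2/c1)*sin(theta1) = (1542/1484)*sin(31 deg) = 0.53517
theta2 = arcsin(0.53517) = 32.36

32.36 deg


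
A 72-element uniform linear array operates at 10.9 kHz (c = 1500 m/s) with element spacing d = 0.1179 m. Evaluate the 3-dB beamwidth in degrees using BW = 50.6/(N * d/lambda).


0.82 deg


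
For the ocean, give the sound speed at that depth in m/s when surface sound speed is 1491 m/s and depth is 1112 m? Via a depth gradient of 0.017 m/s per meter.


1509.904 m/s


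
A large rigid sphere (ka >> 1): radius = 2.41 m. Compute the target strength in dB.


TS = 10*log10(2.41^2 / 4) = 10*log10(1.452025) = 1.62

1.62 dB


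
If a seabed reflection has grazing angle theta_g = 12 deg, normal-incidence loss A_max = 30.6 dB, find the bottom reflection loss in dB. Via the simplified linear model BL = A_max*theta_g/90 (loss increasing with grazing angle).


BL = A_max * theta_g / 90 = 30.6 * 12 / 90 = 4.08

4.08 dB


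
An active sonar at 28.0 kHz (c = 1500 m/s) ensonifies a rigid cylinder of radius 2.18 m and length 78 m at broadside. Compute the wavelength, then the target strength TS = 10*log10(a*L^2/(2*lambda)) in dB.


Step 1: lambda = c/f = 1500/28000 = 0.05357 m
Step 2: TS = 10*log10(a*L^2/(2*lambda)) = 10*log10(2.18*78^2/(2*0.05357)) = 50.93

50.93 dB


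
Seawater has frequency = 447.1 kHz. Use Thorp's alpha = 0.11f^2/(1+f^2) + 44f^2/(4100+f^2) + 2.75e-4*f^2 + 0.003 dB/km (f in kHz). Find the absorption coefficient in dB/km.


98.201 dB/km


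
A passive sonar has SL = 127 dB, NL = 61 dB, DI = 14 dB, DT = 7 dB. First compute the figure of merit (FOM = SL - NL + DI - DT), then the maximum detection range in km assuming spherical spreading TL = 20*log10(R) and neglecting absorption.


Step 1: FOM = SL - NL + DI - DT = 127 - 61 + 14 - 7 = 73 dB
Step 2: at max range FOM = TL = 20*log10(R), so R = 10^(73/20) = 4466.84 m = 4.47 km

4.47 km


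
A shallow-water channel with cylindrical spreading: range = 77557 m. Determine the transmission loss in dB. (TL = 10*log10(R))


TL = 10*log10(77557) = 48.9

48.9 dB


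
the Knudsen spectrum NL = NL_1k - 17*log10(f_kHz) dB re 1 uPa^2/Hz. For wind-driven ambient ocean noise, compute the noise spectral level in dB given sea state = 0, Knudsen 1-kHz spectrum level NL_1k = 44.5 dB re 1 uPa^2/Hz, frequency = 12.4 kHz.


NL = NL_1k - 17*log10(f_kHz) = 44.5 - 17*log10(12.4) = 44.5 - (18.59) = 25.91

25.91 dB


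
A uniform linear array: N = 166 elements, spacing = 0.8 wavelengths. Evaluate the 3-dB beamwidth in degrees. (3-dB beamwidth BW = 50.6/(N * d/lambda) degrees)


0.38 deg


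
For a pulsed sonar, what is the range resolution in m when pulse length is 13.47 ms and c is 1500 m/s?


10.1025 m


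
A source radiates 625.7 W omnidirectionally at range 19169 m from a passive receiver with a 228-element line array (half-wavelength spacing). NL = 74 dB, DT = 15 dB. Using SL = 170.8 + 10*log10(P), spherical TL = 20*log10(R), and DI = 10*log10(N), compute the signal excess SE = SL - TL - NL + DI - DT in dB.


Step 1: SL = 170.8 + 10*log10(625.7) = 198.76 dB
Step 2: TL = 20*log10(19169) = 85.65 dB
Step 3: DI = 10*log10(228) = 23.58 dB
Step 4: SE = SL - TL - NL + DI - DT = 198.76 - 85.65 - 74 + 23.58 - 15 = 47.69

47.69 dB


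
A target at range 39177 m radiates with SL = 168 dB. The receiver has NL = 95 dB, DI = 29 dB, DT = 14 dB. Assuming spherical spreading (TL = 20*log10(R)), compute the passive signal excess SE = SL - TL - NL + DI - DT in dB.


Step 1: TL = 20*log10(39177) = 91.86 dB
Step 2: SE = 168 - 91.86 - 95 + 29 - 14 = -3.86

-3.86 dB


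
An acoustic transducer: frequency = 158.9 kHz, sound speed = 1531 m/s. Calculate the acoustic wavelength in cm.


lambda = c/f = 1531 / 158900 = 0.0096 m = 0.96 cm

0.96 cm


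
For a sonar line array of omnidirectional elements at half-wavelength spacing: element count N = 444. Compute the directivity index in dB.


DI = 10*log10(444) = 26.47

26.47 dB


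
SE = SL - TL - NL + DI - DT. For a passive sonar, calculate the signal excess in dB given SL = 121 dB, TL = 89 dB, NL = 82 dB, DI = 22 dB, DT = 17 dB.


SE = SL - TL - NL + DI - DT = 121 - 89 - 82 + 22 - 17 = -45

-45 dB


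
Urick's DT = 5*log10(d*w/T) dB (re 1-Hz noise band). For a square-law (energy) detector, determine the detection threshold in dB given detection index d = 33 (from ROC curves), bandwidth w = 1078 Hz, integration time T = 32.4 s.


DT = 5*log10(d*w/T) = 5*log10(33 * 1078 / 32.4) = 5*log10(1097.96) = 15.2

15.2 dB


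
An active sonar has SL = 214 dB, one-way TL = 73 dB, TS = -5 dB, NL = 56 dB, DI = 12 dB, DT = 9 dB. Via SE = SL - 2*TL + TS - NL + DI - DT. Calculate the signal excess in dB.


10 dB


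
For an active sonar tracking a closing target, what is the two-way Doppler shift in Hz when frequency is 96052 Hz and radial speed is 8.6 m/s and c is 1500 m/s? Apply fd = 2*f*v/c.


1101.4 Hz


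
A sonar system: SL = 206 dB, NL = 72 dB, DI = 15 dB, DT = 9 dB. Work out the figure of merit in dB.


FOM = SL - NL + DI - DT = 206 - 72 + 15 - 9 = 140

140 dB


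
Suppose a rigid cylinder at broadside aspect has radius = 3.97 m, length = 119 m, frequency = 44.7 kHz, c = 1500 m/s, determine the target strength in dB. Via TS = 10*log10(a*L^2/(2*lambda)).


lambda = 1500/44700 = 0.03356 m
TS = 10*log10(3.97*119^2/(2*0.03356)) = 59.23

59.23 dB


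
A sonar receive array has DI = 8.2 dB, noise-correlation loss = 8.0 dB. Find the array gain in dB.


AG = DI - L_corr = 8.2 - 8.0 = 0.2

0.2 dB


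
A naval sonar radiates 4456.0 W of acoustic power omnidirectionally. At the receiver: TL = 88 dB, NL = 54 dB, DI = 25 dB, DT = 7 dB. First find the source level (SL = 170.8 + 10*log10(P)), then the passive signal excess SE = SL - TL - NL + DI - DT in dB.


Step 1: SL = 170.8 + 10*log10(4456.0) = 207.29 dB
Step 2: SE = SL - TL - NL + DI - DT = 207.29 - 88 - 54 + 25 - 7 = 83.29

83.29 dB


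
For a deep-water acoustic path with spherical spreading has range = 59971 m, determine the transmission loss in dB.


95.56 dB


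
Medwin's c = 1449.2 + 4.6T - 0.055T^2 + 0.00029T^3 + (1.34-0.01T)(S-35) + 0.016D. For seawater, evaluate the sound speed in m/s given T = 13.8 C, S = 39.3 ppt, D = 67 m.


c = 1449.2 + 4.6*13.8 - 0.055*13.8^2 + 0.00029*13.8^3 + (1.34 - 0.01*13.8)*(39.3 - 35) + 0.016*67 = 1509.21

1509.21 m/s


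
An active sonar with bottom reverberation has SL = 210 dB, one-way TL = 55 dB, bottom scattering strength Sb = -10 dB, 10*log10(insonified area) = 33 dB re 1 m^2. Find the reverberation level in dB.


RL = SL - 2*TL + Sb + 10*log10(A) = 210 - 2*55 + (-10) + 33 = 123

123 dB


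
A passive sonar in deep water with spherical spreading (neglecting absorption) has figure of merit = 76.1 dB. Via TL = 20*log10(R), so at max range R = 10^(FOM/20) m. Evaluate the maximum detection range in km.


At max range FOM = TL, so 20*log10(R) = 76.1
R = 10^(76.1/20) = 6382.63 m = 6.38 km

6.38 km
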